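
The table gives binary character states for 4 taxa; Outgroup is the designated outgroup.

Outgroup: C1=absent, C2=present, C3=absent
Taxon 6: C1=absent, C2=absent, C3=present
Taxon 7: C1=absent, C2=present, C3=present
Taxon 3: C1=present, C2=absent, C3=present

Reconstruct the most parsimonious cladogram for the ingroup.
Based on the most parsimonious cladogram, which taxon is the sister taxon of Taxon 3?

Taxon 6

Character polarity is set by the outgroup: the derived state is whichever differs from the outgroup's state, so for C2 the derived state is 'absent', and for the remaining characters it is 'present'.
C1 (derived state 'present') is unique to Taxon 3 (autapomorphy; uninformative for grouping).
C2: derived state 'absent' in Taxon 3 and Taxon 6 only — synapomorphy for {Taxon 3, Taxon 6}.
C3 (derived state 'present') is shared by all ingroup taxa — unites the whole ingroup.
Most parsimonious ingroup topology: ((Taxon 6,Taxon 3),Taxon 7).
Taxon 3 and Taxon 6 form a cherry on this tree, so they are sister taxa.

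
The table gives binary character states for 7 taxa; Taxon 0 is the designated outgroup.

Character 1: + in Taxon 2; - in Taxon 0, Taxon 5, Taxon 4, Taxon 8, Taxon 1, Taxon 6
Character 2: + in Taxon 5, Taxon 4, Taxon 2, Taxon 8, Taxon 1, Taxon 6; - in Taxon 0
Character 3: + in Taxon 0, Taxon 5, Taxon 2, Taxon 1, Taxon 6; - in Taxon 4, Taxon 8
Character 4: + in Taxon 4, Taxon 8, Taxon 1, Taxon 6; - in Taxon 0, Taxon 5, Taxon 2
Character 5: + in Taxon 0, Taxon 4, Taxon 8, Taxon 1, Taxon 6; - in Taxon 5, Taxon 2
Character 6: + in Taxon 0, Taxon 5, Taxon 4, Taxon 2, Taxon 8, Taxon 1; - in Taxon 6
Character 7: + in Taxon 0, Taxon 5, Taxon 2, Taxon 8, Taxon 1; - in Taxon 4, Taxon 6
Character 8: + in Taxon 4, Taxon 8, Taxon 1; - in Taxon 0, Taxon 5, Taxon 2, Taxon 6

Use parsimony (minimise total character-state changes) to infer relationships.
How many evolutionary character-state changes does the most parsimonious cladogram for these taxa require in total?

Character polarity is set by the outgroup: the derived state is whichever differs from the outgroup's state, so for Character 3, Character 5, Character 6, Character 7 the derived state is '-', and for the remaining characters it is '+'.
Character 1: derived state '+' in Taxon 2 only — an autapomorphy, so it tells us nothing about relationships among taxa.
All ingroup taxa share the derived state '+' for Character 2; it defines the ingroup but does not resolve relationships within it.
Character 3: derived state '-' in Taxon 4 and Taxon 8 only — synapomorphy for {Taxon 4, Taxon 8}.
Character 4: derived state '+' in Taxon 1, Taxon 4, Taxon 6, and Taxon 8 only — synapomorphy for {Taxon 1, Taxon 4, Taxon 6, Taxon 8}.
Character 5: derived state '-' in Taxon 2 and Taxon 5 only — synapomorphy for {Taxon 2, Taxon 5}.
Character 6: derived state '-' in Taxon 6 only — an autapomorphy, so it tells us nothing about relationships among taxa.
Character 7 groups Taxon 4 and Taxon 6, which is incompatible with the clades supported by the remaining characters; treating it as convergent (homoplasy) costs fewer steps than any alternative tree.
Only Taxon 1, Taxon 4, and Taxon 8 show the derived state '+' for Character 8, supporting them as a clade.
Most parsimonious ingroup topology: ((Taxon 5,Taxon 2),(((Taxon 4,Taxon 8),Taxon 1),Taxon 6)).
Changes per character on this tree: Character 1: 1; Character 2: 1; Character 3: 1; Character 4: 1; Character 5: 1; Character 6: 1; Character 7: 2; Character 8: 1.
Total = 9.

9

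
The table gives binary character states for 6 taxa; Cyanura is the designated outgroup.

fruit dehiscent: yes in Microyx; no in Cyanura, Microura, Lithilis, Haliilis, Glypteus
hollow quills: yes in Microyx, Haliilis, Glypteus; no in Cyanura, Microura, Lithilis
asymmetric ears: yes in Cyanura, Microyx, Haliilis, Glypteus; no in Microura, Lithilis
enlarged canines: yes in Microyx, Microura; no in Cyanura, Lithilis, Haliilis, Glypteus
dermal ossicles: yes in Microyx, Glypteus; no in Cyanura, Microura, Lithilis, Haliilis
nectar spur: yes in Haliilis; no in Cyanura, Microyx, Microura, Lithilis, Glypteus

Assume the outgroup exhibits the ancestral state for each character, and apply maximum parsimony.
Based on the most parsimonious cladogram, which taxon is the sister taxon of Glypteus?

Microyx

Character polarity is set by the outgroup: the derived state is whichever differs from the outgroup's state, so for asymmetric ears the derived state is 'no', and for the remaining characters it is 'yes'.
fruit dehiscent (derived state 'yes') is unique to Microyx (autapomorphy; uninformative for grouping).
hollow quills: derived state 'yes' in Glypteus, Haliilis, and Microyx only — synapomorphy for {Glypteus, Haliilis, Microyx}.
asymmetric ears (derived state 'no') is shared by Lithilis and Microura — a synapomorphy uniting that clade.
enlarged canines groups Microura and Microyx, which is incompatible with the clades supported by the remaining characters; treating it as convergent (homoplasy) costs fewer steps than any alternative tree.
Only Glypteus and Microyx show the derived state 'yes' for dermal ossicles, supporting them as a clade.
nectar spur: derived state 'yes' in Haliilis only — an autapomorphy, so it tells us nothing about relationships among taxa.
Most parsimonious ingroup topology: (((Microyx,Glypteus),Haliilis),(Microura,Lithilis)).
Glypteus and Microyx form a cherry on this tree, so they are sister taxa.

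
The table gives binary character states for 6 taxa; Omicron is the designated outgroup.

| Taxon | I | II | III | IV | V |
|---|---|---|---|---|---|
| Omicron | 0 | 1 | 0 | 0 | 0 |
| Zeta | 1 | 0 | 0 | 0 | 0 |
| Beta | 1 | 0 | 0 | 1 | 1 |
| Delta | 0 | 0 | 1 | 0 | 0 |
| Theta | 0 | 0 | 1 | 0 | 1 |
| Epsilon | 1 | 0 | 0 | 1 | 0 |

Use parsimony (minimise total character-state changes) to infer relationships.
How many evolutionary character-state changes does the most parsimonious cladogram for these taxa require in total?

6

Character polarity is set by the outgroup: the derived state is whichever differs from the outgroup's state, so for II the derived state is '0', and for the remaining characters it is '1'.
I: derived state '1' in Beta, Epsilon, and Zeta only — synapomorphy for {Beta, Epsilon, Zeta}.
II (derived state '0') is shared by all ingroup taxa — unites the whole ingroup.
Only Delta and Theta show the derived state '1' for III, supporting them as a clade.
IV: derived state '1' in Beta and Epsilon only — synapomorphy for {Beta, Epsilon}.
V groups Beta and Theta, which is incompatible with the clades supported by the remaining characters; treating it as convergent (homoplasy) costs fewer steps than any alternative tree.
Most parsimonious ingroup topology: ((Zeta,(Beta,Epsilon)),(Delta,Theta)).
Changes per character on this tree: I: 1; II: 1; III: 1; IV: 1; V: 2.
Total = 6.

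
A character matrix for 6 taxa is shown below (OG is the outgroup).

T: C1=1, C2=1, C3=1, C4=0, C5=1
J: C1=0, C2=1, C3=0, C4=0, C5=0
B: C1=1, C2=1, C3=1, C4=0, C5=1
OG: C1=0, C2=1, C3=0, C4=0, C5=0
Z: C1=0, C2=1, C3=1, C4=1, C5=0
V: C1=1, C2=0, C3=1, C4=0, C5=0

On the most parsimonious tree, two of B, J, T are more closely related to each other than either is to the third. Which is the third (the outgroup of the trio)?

Character polarity is set by the outgroup: the derived state is whichever differs from the outgroup's state, so for C2 the derived state is '0', and for the remaining characters it is '1'.
C1: derived state '1' in B, T, and V only — synapomorphy for {B, T, V}.
C2: derived state '0' in V only — an autapomorphy, so it tells us nothing about relationships among taxa.
Only B, T, V, and Z show the derived state '1' for C3, supporting them as a clade.
C4: derived state '1' in Z only — an autapomorphy, so it tells us nothing about relationships among taxa.
C5 (derived state '1') is shared by B and T — a synapomorphy uniting that clade.
Most parsimonious ingroup topology: ((Z,(V,(T,B))),J).
T and B share a more recent common ancestor with each other than either does with J, so J is the least closely related of the three.

J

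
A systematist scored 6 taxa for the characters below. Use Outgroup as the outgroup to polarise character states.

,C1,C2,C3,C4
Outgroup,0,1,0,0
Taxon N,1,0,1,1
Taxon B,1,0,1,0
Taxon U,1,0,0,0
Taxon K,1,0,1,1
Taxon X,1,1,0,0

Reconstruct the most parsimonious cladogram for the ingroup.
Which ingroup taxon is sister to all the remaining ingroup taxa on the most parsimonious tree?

Character polarity is set by the outgroup: the derived state is whichever differs from the outgroup's state, so for C2 the derived state is '0', and for the remaining characters it is '1'.
All ingroup taxa share the derived state '1' for C1; it defines the ingroup but does not resolve relationships within it.
C2: derived state '0' in Taxon B, Taxon K, Taxon N, and Taxon U only — synapomorphy for {Taxon B, Taxon K, Taxon N, Taxon U}.
C3 (derived state '1') is shared by Taxon B, Taxon K, and Taxon N — a synapomorphy uniting that clade.
C4: derived state '1' in Taxon K and Taxon N only — synapomorphy for {Taxon K, Taxon N}.
Most parsimonious ingroup topology: ((((Taxon N,Taxon K),Taxon B),Taxon U),Taxon X).
Taxon X is sister to the clade containing all other ingroup taxa, so it is the earliest-diverging (most basal) ingroup lineage.

Taxon X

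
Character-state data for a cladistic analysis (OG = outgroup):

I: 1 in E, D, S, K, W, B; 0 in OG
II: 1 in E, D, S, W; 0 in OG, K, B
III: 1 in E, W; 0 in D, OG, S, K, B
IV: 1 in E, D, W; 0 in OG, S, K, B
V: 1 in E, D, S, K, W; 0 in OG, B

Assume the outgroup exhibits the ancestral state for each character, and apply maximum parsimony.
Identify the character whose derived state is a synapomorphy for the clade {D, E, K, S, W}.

The outgroup has state '0' for every character, so '1' is the derived state throughout.
All ingroup taxa share the derived state '1' for I; it defines the ingroup but does not resolve relationships within it.
Only D, E, S, and W show the derived state '1' for II, supporting them as a clade.
Only E and W show the derived state '1' for III, supporting them as a clade.
Only D, E, and W show the derived state '1' for IV, supporting them as a clade.
V (derived state '1') is shared by D, E, K, S, and W — a synapomorphy uniting that clade.
Most parsimonious ingroup topology: (((S,(D,(W,E))),K),B).
The clade {D, E, K, S, W} is supported by V: its derived state '1' occurs in exactly those taxa and in no other taxon (including the outgroup).

V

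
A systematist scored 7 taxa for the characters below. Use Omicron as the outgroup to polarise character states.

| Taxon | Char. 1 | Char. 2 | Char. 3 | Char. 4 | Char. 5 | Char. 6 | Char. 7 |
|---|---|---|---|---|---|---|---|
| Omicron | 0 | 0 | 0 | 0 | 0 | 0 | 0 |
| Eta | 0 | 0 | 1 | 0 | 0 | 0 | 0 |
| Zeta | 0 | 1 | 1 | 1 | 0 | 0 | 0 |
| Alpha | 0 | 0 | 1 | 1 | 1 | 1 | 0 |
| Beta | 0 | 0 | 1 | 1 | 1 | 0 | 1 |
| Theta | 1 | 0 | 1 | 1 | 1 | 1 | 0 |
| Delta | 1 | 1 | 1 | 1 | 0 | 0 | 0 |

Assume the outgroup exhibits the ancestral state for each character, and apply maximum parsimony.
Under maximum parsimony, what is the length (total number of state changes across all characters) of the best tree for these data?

The outgroup has state '0' for every character, so '1' is the derived state throughout.
Char. 1 groups Delta and Theta, which is incompatible with the clades supported by the remaining characters; treating it as convergent (homoplasy) costs fewer steps than any alternative tree.
Char. 2 (derived state '1') is shared by Delta and Zeta — a synapomorphy uniting that clade.
Char. 3 (derived state '1') is shared by all ingroup taxa — unites the whole ingroup.
Char. 4: derived state '1' in Alpha, Beta, Delta, Theta, and Zeta only — synapomorphy for {Alpha, Beta, Delta, Theta, Zeta}.
Only Alpha, Beta, and Theta show the derived state '1' for Char. 5, supporting them as a clade.
Only Alpha and Theta show the derived state '1' for Char. 6, supporting them as a clade.
Char. 7 (derived state '1') is unique to Beta (autapomorphy; uninformative for grouping).
Most parsimonious ingroup topology: (Eta,((Zeta,Delta),((Alpha,Theta),Beta))).
Changes per character on this tree: Char. 1: 2; Char. 2: 1; Char. 3: 1; Char. 4: 1; Char. 5: 1; Char. 6: 1; Char. 7: 1.
Total = 8.

8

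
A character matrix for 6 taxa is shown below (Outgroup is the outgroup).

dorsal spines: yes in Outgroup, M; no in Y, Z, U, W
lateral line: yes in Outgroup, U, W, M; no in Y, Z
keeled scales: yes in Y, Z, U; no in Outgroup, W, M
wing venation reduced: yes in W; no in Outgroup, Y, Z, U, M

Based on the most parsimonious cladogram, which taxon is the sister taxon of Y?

Z

Character polarity is set by the outgroup: the derived state is whichever differs from the outgroup's state, so for dorsal spines, lateral line the derived state is 'no', and for the remaining characters it is 'yes'.
Only U, W, Y, and Z show the derived state 'no' for dorsal spines, supporting them as a clade.
Only Y and Z show the derived state 'no' for lateral line, supporting them as a clade.
keeled scales: derived state 'yes' in U, Y, and Z only — synapomorphy for {U, Y, Z}.
wing venation reduced (derived state 'yes') is unique to W (autapomorphy; uninformative for grouping).
Most parsimonious ingroup topology: ((((Y,Z),U),W),M).
Y and Z form a cherry on this tree, so they are sister taxa.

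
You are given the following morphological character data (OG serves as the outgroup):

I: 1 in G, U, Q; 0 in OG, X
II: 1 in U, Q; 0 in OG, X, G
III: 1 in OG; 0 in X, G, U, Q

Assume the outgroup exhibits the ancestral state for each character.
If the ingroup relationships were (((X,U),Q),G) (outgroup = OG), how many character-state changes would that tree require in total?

Map each character onto (((X,U),Q),G) (rooted by OG) and count the minimum state changes it requires (Fitch parsimony):
I: 2; II: 2; III: 1.
Total tree length = 5.

5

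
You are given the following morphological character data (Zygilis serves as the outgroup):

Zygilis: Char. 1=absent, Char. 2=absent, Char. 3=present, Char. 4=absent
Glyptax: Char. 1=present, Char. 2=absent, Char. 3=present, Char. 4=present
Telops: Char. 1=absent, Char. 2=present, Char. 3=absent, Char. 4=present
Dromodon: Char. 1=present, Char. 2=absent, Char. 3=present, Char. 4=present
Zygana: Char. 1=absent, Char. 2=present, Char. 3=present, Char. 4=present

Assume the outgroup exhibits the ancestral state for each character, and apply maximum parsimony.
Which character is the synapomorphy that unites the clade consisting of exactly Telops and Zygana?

Char. 2

Character polarity is set by the outgroup: the derived state is whichever differs from the outgroup's state, so for Char. 3 the derived state is 'absent', and for the remaining characters it is 'present'.
Char. 1 (derived state 'present') is shared by Dromodon and Glyptax — a synapomorphy uniting that clade.
Char. 2: derived state 'present' in Telops and Zygana only — synapomorphy for {Telops, Zygana}.
Char. 3 (derived state 'absent') is unique to Telops (autapomorphy; uninformative for grouping).
Char. 4 (derived state 'present') is shared by all ingroup taxa — unites the whole ingroup.
Most parsimonious ingroup topology: ((Glyptax,Dromodon),(Telops,Zygana)).
The clade {Telops, Zygana} is supported by Char. 2: its derived state 'present' occurs in exactly those taxa and in no other taxon (including the outgroup).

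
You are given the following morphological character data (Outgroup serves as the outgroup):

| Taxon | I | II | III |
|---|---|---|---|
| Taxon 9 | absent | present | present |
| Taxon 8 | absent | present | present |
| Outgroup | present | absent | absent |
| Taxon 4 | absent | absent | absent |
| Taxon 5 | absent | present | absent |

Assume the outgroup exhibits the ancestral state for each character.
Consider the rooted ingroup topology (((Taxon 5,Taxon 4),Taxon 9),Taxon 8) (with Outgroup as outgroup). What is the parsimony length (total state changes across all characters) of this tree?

Map each character onto (((Taxon 5,Taxon 4),Taxon 9),Taxon 8) (rooted by Outgroup) and count the minimum state changes it requires (Fitch parsimony):
I: 1; II: 2; III: 2.
Total tree length = 5.

5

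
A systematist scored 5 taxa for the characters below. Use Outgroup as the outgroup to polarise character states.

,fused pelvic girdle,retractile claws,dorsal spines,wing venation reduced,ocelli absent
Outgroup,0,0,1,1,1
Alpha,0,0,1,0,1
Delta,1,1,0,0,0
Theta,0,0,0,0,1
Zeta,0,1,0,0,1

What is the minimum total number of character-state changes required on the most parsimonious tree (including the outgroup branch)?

5

Character polarity is set by the outgroup: the derived state is whichever differs from the outgroup's state, so for dorsal spines, wing venation reduced, ocelli absent the derived state is '0', and for the remaining characters it is '1'.
fused pelvic girdle: derived state '1' in Delta only — an autapomorphy, so it tells us nothing about relationships among taxa.
Only Delta and Zeta show the derived state '1' for retractile claws, supporting them as a clade.
dorsal spines: derived state '0' in Delta, Theta, and Zeta only — synapomorphy for {Delta, Theta, Zeta}.
wing venation reduced (derived state '0') is shared by all ingroup taxa — unites the whole ingroup.
ocelli absent: derived state '0' in Delta only — an autapomorphy, so it tells us nothing about relationships among taxa.
Most parsimonious ingroup topology: (Alpha,((Delta,Zeta),Theta)).
Changes per character on this tree: fused pelvic girdle: 1; retractile claws: 1; dorsal spines: 1; wing venation reduced: 1; ocelli absent: 1.
Total = 5.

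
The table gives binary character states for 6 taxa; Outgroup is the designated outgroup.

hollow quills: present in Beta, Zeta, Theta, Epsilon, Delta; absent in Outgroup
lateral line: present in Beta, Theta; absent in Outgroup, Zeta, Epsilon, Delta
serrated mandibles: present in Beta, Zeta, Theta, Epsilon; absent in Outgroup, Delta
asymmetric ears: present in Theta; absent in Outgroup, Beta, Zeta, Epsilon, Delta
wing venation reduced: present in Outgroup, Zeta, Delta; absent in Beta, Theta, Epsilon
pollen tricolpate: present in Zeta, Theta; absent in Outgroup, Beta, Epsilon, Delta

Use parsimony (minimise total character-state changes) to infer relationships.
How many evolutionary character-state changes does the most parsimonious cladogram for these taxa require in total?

Character polarity is set by the outgroup: the derived state is whichever differs from the outgroup's state, so for wing venation reduced the derived state is 'absent', and for the remaining characters it is 'present'.
All ingroup taxa share the derived state 'present' for hollow quills; it defines the ingroup but does not resolve relationships within it.
lateral line (derived state 'present') is shared by Beta and Theta — a synapomorphy uniting that clade.
Only Beta, Epsilon, Theta, and Zeta show the derived state 'present' for serrated mandibles, supporting them as a clade.
asymmetric ears (derived state 'present') is unique to Theta (autapomorphy; uninformative for grouping).
wing venation reduced (derived state 'absent') is shared by Beta, Epsilon, and Theta — a synapomorphy uniting that clade.
pollen tricolpate (state 'present') occurs in Theta and Zeta but conflicts with the nesting implied by the other characters — most parsimoniously interpreted as homoplasy.
Most parsimonious ingroup topology: ((((Beta,Theta),Epsilon),Zeta),Delta).
Changes per character on this tree: hollow quills: 1; lateral line: 1; serrated mandibles: 1; asymmetric ears: 1; wing venation reduced: 1; pollen tricolpate: 2.
Total = 7.

7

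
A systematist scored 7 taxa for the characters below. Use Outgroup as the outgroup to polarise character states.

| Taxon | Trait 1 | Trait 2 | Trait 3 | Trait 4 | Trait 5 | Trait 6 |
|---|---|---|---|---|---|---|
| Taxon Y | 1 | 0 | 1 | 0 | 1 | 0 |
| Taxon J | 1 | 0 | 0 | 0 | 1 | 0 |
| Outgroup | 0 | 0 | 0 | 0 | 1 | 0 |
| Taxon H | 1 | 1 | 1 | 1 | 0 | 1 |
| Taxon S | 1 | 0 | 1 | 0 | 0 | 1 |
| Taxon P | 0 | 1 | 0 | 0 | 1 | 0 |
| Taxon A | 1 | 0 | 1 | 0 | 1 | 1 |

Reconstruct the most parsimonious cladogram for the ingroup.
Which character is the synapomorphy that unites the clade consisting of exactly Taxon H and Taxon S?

Character polarity is set by the outgroup: the derived state is whichever differs from the outgroup's state, so for Trait 5 the derived state is '0', and for the remaining characters it is '1'.
Trait 1: derived state '1' in Taxon A, Taxon H, Taxon J, Taxon S, and Taxon Y only — synapomorphy for {Taxon A, Taxon H, Taxon J, Taxon S, Taxon Y}.
Trait 2 groups Taxon H and Taxon P, which is incompatible with the clades supported by the remaining characters; treating it as convergent (homoplasy) costs fewer steps than any alternative tree.
Only Taxon A, Taxon H, Taxon S, and Taxon Y show the derived state '1' for Trait 3, supporting them as a clade.
Trait 4: derived state '1' in Taxon H only — an autapomorphy, so it tells us nothing about relationships among taxa.
Trait 5 (derived state '0') is shared by Taxon H and Taxon S — a synapomorphy uniting that clade.
Trait 6: derived state '1' in Taxon A, Taxon H, and Taxon S only — synapomorphy for {Taxon A, Taxon H, Taxon S}.
Most parsimonious ingroup topology: (((((Taxon H,Taxon S),Taxon A),Taxon Y),Taxon J),Taxon P).
The clade {Taxon H, Taxon S} is supported by Trait 5: its derived state '0' occurs in exactly those taxa and in no other taxon (including the outgroup).

Trait 5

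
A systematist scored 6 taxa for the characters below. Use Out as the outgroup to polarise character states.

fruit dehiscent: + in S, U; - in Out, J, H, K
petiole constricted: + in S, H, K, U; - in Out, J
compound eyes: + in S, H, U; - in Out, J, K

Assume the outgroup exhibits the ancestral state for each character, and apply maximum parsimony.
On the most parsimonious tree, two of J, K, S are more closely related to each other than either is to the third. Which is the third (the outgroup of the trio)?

J

The outgroup has state '-' for every character, so '+' is the derived state throughout.
fruit dehiscent (derived state '+') is shared by S and U — a synapomorphy uniting that clade.
petiole constricted (derived state '+') is shared by H, K, S, and U — a synapomorphy uniting that clade.
compound eyes (derived state '+') is shared by H, S, and U — a synapomorphy uniting that clade.
Most parsimonious ingroup topology: ((((S,U),H),K),J).
K and S share a more recent common ancestor with each other than either does with J, so J is the least closely related of the three.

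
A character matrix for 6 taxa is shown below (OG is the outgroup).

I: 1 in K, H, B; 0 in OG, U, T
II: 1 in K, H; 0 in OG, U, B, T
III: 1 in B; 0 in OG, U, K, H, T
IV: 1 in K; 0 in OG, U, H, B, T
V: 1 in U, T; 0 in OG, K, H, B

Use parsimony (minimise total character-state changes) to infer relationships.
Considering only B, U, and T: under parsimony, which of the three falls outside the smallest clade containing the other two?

B

The outgroup has state '0' for every character, so '1' is the derived state throughout.
Only B, H, and K show the derived state '1' for I, supporting them as a clade.
II (derived state '1') is shared by H and K — a synapomorphy uniting that clade.
III (derived state '1') is unique to B (autapomorphy; uninformative for grouping).
IV: derived state '1' in K only — an autapomorphy, so it tells us nothing about relationships among taxa.
V (derived state '1') is shared by T and U — a synapomorphy uniting that clade.
Most parsimonious ingroup topology: ((U,T),((K,H),B)).
U and T share a more recent common ancestor with each other than either does with B, so B is the least closely related of the three.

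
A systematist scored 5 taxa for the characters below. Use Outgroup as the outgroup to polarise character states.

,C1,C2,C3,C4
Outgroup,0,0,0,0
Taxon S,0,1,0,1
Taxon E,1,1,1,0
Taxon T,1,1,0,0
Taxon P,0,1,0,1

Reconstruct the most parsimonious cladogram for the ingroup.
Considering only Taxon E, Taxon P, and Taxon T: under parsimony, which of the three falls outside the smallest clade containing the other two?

Taxon P

The outgroup has state '0' for every character, so '1' is the derived state throughout.
C1 (derived state '1') is shared by Taxon E and Taxon T — a synapomorphy uniting that clade.
All ingroup taxa share the derived state '1' for C2; it defines the ingroup but does not resolve relationships within it.
C3 (derived state '1') is unique to Taxon E (autapomorphy; uninformative for grouping).
C4 (derived state '1') is shared by Taxon P and Taxon S — a synapomorphy uniting that clade.
Most parsimonious ingroup topology: ((Taxon S,Taxon P),(Taxon E,Taxon T)).
Taxon T and Taxon E share a more recent common ancestor with each other than either does with Taxon P, so Taxon P is the least closely related of the three.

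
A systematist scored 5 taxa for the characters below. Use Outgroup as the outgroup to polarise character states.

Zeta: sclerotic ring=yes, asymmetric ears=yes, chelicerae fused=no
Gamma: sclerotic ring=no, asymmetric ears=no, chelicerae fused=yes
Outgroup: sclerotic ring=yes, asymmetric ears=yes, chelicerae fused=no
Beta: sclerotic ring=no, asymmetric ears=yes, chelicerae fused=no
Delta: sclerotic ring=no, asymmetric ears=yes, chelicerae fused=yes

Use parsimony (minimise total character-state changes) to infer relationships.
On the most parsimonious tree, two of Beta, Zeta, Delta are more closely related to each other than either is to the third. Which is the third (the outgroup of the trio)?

Zeta

Character polarity is set by the outgroup: the derived state is whichever differs from the outgroup's state, so for sclerotic ring, asymmetric ears the derived state is 'no', and for the remaining characters it is 'yes'.
sclerotic ring: derived state 'no' in Beta, Delta, and Gamma only — synapomorphy for {Beta, Delta, Gamma}.
asymmetric ears (derived state 'no') is unique to Gamma (autapomorphy; uninformative for grouping).
Only Delta and Gamma show the derived state 'yes' for chelicerae fused, supporting them as a clade.
Most parsimonious ingroup topology: (((Delta,Gamma),Beta),Zeta).
Delta and Beta share a more recent common ancestor with each other than either does with Zeta, so Zeta is the least closely related of the three.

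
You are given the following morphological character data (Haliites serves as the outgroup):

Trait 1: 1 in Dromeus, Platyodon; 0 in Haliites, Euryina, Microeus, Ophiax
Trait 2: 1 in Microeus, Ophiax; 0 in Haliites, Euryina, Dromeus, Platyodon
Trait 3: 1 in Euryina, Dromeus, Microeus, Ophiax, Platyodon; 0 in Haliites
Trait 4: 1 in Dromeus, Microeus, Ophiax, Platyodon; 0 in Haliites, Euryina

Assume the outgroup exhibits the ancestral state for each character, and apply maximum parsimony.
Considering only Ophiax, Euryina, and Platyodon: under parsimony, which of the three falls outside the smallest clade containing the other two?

Euryina

The outgroup has state '0' for every character, so '1' is the derived state throughout.
Trait 1 (derived state '1') is shared by Dromeus and Platyodon — a synapomorphy uniting that clade.
Trait 2 (derived state '1') is shared by Microeus and Ophiax — a synapomorphy uniting that clade.
All ingroup taxa share the derived state '1' for Trait 3; it defines the ingroup but does not resolve relationships within it.
Trait 4: derived state '1' in Dromeus, Microeus, Ophiax, and Platyodon only — synapomorphy for {Dromeus, Microeus, Ophiax, Platyodon}.
Most parsimonious ingroup topology: (Euryina,((Dromeus,Platyodon),(Microeus,Ophiax))).
Ophiax and Platyodon share a more recent common ancestor with each other than either does with Euryina, so Euryina is the least closely related of the three.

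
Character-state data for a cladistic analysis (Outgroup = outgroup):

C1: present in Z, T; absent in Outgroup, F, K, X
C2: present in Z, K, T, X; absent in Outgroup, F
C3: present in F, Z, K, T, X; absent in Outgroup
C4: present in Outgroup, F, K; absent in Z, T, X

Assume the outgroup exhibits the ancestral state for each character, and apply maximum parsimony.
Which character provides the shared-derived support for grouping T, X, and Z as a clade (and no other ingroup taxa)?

Character polarity is set by the outgroup: the derived state is whichever differs from the outgroup's state, so for C4 the derived state is 'absent', and for the remaining characters it is 'present'.
C1 (derived state 'present') is shared by T and Z — a synapomorphy uniting that clade.
C2: derived state 'present' in K, T, X, and Z only — synapomorphy for {K, T, X, Z}.
All ingroup taxa share the derived state 'present' for C3; it defines the ingroup but does not resolve relationships within it.
C4 (derived state 'absent') is shared by T, X, and Z — a synapomorphy uniting that clade.
Most parsimonious ingroup topology: (F,(((Z,T),X),K)).
The clade {T, X, Z} is supported by C4: its derived state 'absent' occurs in exactly those taxa and in no other taxon (including the outgroup).

C4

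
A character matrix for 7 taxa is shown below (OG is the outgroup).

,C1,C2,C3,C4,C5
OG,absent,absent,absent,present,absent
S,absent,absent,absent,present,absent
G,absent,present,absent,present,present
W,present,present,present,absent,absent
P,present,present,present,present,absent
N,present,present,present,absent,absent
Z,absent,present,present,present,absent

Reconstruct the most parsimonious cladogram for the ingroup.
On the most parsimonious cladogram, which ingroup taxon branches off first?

Character polarity is set by the outgroup: the derived state is whichever differs from the outgroup's state, so for C4 the derived state is 'absent', and for the remaining characters it is 'present'.
Only N, P, and W show the derived state 'present' for C1, supporting them as a clade.
Only G, N, P, W, and Z show the derived state 'present' for C2, supporting them as a clade.
Only N, P, W, and Z show the derived state 'present' for C3, supporting them as a clade.
C4 (derived state 'absent') is shared by N and W — a synapomorphy uniting that clade.
C5: derived state 'present' in G only — an autapomorphy, so it tells us nothing about relationships among taxa.
Most parsimonious ingroup topology: (S,(G,(((W,N),P),Z))).
S is sister to the clade containing all other ingroup taxa, so it is the earliest-diverging (most basal) ingroup lineage.

S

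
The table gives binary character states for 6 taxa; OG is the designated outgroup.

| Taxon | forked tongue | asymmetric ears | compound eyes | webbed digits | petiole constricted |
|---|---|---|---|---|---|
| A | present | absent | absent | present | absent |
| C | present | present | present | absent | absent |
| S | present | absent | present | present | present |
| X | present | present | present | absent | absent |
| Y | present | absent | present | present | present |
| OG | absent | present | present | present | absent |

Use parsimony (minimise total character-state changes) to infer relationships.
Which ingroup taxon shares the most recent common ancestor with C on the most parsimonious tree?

Character polarity is set by the outgroup: the derived state is whichever differs from the outgroup's state, so for asymmetric ears, compound eyes, webbed digits the derived state is 'absent', and for the remaining characters it is 'present'.
forked tongue (derived state 'present') is shared by all ingroup taxa — unites the whole ingroup.
asymmetric ears (derived state 'absent') is shared by A, S, and Y — a synapomorphy uniting that clade.
compound eyes: derived state 'absent' in A only — an autapomorphy, so it tells us nothing about relationships among taxa.
webbed digits (derived state 'absent') is shared by C and X — a synapomorphy uniting that clade.
petiole constricted (derived state 'present') is shared by S and Y — a synapomorphy uniting that clade.
Most parsimonious ingroup topology: ((A,(S,Y)),(C,X)).
C and X form a cherry on this tree, so they are sister taxa.

X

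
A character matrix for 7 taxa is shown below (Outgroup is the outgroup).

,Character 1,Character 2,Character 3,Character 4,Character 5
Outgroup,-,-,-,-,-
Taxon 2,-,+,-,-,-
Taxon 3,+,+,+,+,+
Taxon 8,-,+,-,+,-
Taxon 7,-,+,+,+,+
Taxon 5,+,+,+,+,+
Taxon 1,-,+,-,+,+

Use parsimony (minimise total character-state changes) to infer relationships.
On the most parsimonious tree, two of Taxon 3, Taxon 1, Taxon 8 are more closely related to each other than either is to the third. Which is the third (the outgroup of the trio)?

Taxon 8

The outgroup has state '-' for every character, so '+' is the derived state throughout.
Character 1 (derived state '+') is shared by Taxon 3 and Taxon 5 — a synapomorphy uniting that clade.
Character 2 (derived state '+') is shared by all ingroup taxa — unites the whole ingroup.
Character 3 (derived state '+') is shared by Taxon 3, Taxon 5, and Taxon 7 — a synapomorphy uniting that clade.
Character 4 (derived state '+') is shared by Taxon 1, Taxon 3, Taxon 5, Taxon 7, and Taxon 8 — a synapomorphy uniting that clade.
Only Taxon 1, Taxon 3, Taxon 5, and Taxon 7 show the derived state '+' for Character 5, supporting them as a clade.
Most parsimonious ingroup topology: (Taxon 2,((((Taxon 3,Taxon 5),Taxon 7),Taxon 1),Taxon 8)).
Taxon 1 and Taxon 3 share a more recent common ancestor with each other than either does with Taxon 8, so Taxon 8 is the least closely related of the three.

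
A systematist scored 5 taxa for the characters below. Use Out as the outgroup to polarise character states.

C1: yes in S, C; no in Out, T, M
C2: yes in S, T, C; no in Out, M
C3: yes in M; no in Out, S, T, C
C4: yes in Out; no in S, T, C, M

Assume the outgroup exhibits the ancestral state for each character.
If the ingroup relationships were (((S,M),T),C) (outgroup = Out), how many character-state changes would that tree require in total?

Map each character onto (((S,M),T),C) (rooted by Out) and count the minimum state changes it requires (Fitch parsimony):
C1: 2; C2: 2; C3: 1; C4: 1.
Total tree length = 6.

6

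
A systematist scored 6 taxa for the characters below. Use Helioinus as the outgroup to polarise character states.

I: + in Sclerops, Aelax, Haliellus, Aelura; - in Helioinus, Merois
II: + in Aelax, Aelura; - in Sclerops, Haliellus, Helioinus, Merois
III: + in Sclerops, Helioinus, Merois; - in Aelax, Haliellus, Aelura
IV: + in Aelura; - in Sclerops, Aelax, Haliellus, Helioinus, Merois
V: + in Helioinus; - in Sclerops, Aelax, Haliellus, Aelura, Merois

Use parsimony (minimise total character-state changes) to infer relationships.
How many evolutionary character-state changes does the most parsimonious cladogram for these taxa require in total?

5

Character polarity is set by the outgroup: the derived state is whichever differs from the outgroup's state, so for III, V the derived state is '-', and for the remaining characters it is '+'.
I (derived state '+') is shared by Aelax, Aelura, Haliellus, and Sclerops — a synapomorphy uniting that clade.
II (derived state '+') is shared by Aelax and Aelura — a synapomorphy uniting that clade.
III: derived state '-' in Aelax, Aelura, and Haliellus only — synapomorphy for {Aelax, Aelura, Haliellus}.
IV: derived state '+' in Aelura only — an autapomorphy, so it tells us nothing about relationships among taxa.
All ingroup taxa share the derived state '-' for V; it defines the ingroup but does not resolve relationships within it.
Most parsimonious ingroup topology: ((((Aelura,Aelax),Haliellus),Sclerops),Merois).
Changes per character on this tree: I: 1; II: 1; III: 1; IV: 1; V: 1.
Total = 5.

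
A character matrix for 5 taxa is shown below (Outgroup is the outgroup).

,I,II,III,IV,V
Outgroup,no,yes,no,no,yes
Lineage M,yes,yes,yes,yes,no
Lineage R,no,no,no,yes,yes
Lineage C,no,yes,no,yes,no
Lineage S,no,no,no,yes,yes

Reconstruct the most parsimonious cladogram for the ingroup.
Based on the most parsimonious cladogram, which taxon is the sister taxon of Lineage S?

Lineage R

Character polarity is set by the outgroup: the derived state is whichever differs from the outgroup's state, so for II, V the derived state is 'no', and for the remaining characters it is 'yes'.
I: derived state 'yes' in Lineage M only — an autapomorphy, so it tells us nothing about relationships among taxa.
II (derived state 'no') is shared by Lineage R and Lineage S — a synapomorphy uniting that clade.
III: derived state 'yes' in Lineage M only — an autapomorphy, so it tells us nothing about relationships among taxa.
IV (derived state 'yes') is shared by all ingroup taxa — unites the whole ingroup.
Only Lineage C and Lineage M show the derived state 'no' for V, supporting them as a clade.
Most parsimonious ingroup topology: ((Lineage M,Lineage C),(Lineage R,Lineage S)).
Lineage S and Lineage R form a cherry on this tree, so they are sister taxa.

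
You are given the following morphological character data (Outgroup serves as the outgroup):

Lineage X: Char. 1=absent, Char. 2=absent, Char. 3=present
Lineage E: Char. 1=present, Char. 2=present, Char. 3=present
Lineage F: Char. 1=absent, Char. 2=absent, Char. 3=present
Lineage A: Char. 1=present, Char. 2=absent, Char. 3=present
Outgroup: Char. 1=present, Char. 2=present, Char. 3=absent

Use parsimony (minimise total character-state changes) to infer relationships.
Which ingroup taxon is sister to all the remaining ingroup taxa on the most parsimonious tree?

Lineage E

Character polarity is set by the outgroup: the derived state is whichever differs from the outgroup's state, so for Char. 1, Char. 2 the derived state is 'absent', and for the remaining characters it is 'present'.
Only Lineage F and Lineage X show the derived state 'absent' for Char. 1, supporting them as a clade.
Char. 2 (derived state 'absent') is shared by Lineage A, Lineage F, and Lineage X — a synapomorphy uniting that clade.
All ingroup taxa share the derived state 'present' for Char. 3; it defines the ingroup but does not resolve relationships within it.
Most parsimonious ingroup topology: (((Lineage X,Lineage F),Lineage A),Lineage E).
Lineage E is sister to the clade containing all other ingroup taxa, so it is the earliest-diverging (most basal) ingroup lineage.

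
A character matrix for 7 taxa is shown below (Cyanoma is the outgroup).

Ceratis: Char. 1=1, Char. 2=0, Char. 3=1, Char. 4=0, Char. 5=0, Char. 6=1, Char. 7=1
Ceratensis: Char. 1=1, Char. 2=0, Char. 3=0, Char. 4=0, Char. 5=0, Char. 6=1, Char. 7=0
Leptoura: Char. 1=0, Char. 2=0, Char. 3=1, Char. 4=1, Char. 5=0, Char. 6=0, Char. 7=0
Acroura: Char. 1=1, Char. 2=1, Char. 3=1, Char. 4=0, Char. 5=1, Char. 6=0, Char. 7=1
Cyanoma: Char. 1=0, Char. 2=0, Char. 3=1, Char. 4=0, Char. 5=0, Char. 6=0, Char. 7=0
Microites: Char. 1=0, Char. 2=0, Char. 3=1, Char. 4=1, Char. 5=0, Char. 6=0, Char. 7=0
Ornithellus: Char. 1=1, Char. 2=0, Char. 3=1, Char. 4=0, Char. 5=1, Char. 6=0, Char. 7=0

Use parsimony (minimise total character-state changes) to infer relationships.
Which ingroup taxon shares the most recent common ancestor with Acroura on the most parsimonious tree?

Character polarity is set by the outgroup: the derived state is whichever differs from the outgroup's state, so for Char. 3 the derived state is '0', and for the remaining characters it is '1'.
Char. 1: derived state '1' in Acroura, Ceratensis, Ceratis, and Ornithellus only — synapomorphy for {Acroura, Ceratensis, Ceratis, Ornithellus}.
Char. 2 (derived state '1') is unique to Acroura (autapomorphy; uninformative for grouping).
Char. 3: derived state '0' in Ceratensis only — an autapomorphy, so it tells us nothing about relationships among taxa.
Only Leptoura and Microites show the derived state '1' for Char. 4, supporting them as a clade.
Char. 5: derived state '1' in Acroura and Ornithellus only — synapomorphy for {Acroura, Ornithellus}.
Only Ceratensis and Ceratis show the derived state '1' for Char. 6, supporting them as a clade.
Char. 7 groups Acroura and Ceratis, which is incompatible with the clades supported by the remaining characters; treating it as convergent (homoplasy) costs fewer steps than any alternative tree.
Most parsimonious ingroup topology: ((Microites,Leptoura),((Ceratis,Ceratensis),(Ornithellus,Acroura))).
Acroura and Ornithellus form a cherry on this tree, so they are sister taxa.

Ornithellus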